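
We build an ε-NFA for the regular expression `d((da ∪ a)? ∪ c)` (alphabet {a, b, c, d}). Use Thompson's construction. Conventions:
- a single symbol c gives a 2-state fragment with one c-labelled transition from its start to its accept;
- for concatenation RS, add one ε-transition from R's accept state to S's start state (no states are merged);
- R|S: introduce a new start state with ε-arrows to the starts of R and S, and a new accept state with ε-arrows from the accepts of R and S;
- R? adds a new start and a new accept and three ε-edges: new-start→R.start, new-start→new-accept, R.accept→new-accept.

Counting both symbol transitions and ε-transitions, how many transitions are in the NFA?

18

Bottom-up over the parse tree:
Each of the 5 symbol leaves contributes 1 transition (1 symbol, 0 ε).
  da = 3 transitions (2 symbol, 1 ε)
  da ∪ a = 8 transitions (3 symbol, 5 ε)
  (da ∪ a)? = 11 transitions (3 symbol, 8 ε)
  (da ∪ a)? ∪ c = 16 transitions (4 symbol, 12 ε)
  d((da ∪ a)? ∪ c) = 18 transitions (5 symbol, 13 ε)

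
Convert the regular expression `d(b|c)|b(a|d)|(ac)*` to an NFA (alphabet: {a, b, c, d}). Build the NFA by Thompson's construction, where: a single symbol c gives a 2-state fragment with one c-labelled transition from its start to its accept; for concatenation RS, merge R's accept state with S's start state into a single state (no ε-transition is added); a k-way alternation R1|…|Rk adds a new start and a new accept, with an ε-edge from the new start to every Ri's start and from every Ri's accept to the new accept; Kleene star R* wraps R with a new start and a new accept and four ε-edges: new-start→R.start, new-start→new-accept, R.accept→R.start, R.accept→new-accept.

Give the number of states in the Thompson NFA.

21

Building bottom-up:
Each of the 8 symbol leaves contributes a 2-state fragment.
  b|c — 6 states
  d(b|c) — 7 states
  a|d — 6 states
  b(a|d) — 7 states
  ac — 3 states
  (ac)* — 5 states
  d(b|c)|b(a|d)|(ac)* — 21 states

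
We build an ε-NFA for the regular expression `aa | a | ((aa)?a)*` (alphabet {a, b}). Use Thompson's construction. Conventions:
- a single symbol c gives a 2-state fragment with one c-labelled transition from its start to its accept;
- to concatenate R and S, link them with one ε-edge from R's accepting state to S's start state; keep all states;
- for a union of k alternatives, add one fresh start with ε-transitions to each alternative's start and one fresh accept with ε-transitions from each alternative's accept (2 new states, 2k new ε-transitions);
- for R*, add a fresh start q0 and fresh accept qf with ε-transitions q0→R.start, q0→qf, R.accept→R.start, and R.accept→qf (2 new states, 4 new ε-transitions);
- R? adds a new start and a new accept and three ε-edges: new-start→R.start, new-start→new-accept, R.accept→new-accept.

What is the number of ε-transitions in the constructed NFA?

Building bottom-up:
Each of the 6 symbol leaves contributes 0 ε-transitions.
  aa : 1 ε-transition
  aa : 1 ε-transition
  (aa)? : 4 ε-transitions
  (aa)?a : 5 ε-transitions
  ((aa)?a)* : 9 ε-transitions
  aa | a | ((aa)?a)* : 16 ε-transitions

16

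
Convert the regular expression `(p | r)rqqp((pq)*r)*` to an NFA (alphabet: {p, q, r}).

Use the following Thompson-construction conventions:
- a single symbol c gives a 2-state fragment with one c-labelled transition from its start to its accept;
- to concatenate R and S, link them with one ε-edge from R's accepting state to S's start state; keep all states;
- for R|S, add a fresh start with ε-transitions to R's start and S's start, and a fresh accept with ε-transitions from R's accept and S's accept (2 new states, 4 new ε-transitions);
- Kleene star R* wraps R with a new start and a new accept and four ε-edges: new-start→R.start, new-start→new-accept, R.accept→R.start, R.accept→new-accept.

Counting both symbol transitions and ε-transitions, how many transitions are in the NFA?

Bottom-up over the parse tree:
Each of the 9 symbol leaves contributes 1 transition (1 symbol, 0 ε).
  p | r : 6 transitions (2 symbol, 4 ε)
  pq : 3 transitions (2 symbol, 1 ε)
  (pq)* : 7 transitions (2 symbol, 5 ε)
  (pq)*r : 9 transitions (3 symbol, 6 ε)
  ((pq)*r)* : 13 transitions (3 symbol, 10 ε)
  (p | r)rqqp((pq)*r)* : 28 transitions (9 symbol, 19 ε)

28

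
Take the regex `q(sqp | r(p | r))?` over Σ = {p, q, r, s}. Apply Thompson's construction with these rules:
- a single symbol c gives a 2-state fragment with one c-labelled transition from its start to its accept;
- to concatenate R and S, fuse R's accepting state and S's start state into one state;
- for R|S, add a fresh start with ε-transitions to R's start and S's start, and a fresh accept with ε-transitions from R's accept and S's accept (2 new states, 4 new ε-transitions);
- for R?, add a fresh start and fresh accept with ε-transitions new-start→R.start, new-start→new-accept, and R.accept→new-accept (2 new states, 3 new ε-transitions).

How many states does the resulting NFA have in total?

16

Recursing over subexpressions:
Each of the 7 symbol leaves contributes a 2-state fragment.
  sqp — 4 states
  p | r — 6 states
  r(p | r) — 7 states
  sqp | r(p | r) — 13 states
  (sqp | r(p | r))? — 15 states
  q(sqp | r(p | r))? — 16 states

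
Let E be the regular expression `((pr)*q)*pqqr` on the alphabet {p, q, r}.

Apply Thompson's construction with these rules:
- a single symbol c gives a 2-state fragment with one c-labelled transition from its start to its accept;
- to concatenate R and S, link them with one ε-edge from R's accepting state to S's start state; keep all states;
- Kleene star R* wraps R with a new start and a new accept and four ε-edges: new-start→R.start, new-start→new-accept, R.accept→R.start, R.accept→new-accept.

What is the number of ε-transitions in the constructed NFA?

14

Per subexpression:
Each of the 7 symbol leaves contributes 0 ε-transitions.
  pr = 1 ε-transition
  (pr)* = 5 ε-transitions
  (pr)*q = 6 ε-transitions
  ((pr)*q)* = 10 ε-transitions
  ((pr)*q)*pqqr = 14 ε-transitions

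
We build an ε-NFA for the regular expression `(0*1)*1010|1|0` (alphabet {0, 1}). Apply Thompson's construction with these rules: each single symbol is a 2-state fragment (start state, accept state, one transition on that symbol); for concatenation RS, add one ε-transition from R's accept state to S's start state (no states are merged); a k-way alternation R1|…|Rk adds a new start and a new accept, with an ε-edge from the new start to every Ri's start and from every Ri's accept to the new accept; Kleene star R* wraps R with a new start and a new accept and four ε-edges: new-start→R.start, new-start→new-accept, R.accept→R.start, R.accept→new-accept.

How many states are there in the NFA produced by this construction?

22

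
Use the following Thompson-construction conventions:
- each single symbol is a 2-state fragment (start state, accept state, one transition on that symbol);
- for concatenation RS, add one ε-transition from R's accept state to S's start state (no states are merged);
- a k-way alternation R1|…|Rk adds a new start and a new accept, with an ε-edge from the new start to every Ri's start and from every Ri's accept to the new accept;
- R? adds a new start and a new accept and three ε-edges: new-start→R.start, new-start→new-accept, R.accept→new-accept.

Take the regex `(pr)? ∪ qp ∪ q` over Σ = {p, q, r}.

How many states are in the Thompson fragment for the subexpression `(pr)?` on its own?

6

Fragment for `(pr)?`:
Each of the 2 symbol leaves contributes a 2-state fragment.
  pr : 4 states
  (pr)? : 6 states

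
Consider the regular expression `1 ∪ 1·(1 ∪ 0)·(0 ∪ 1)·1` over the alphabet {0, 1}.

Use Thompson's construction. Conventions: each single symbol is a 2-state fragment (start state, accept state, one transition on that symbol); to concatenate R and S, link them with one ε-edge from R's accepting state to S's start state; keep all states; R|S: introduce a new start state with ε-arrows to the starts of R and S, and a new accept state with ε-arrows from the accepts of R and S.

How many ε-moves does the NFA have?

15

By structural recursion:
Each of the 7 symbol leaves contributes 0 ε-transitions.
  1 ∪ 0 — 4 ε-transitions
  0 ∪ 1 — 4 ε-transitions
  1·(1 ∪ 0)·(0 ∪ 1)·1 — 11 ε-transitions
  1 ∪ 1·(1 ∪ 0)·(0 ∪ 1)·1 — 15 ε-transitions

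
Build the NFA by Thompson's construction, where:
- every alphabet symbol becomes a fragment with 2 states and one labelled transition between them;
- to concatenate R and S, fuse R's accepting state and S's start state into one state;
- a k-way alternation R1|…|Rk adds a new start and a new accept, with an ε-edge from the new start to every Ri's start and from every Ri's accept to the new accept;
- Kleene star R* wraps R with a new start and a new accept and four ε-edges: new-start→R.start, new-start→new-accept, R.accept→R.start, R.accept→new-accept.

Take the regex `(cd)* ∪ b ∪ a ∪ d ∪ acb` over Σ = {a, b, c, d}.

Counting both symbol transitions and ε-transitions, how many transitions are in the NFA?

By structural recursion:
Each of the 8 symbol leaves contributes 1 transition (1 symbol, 0 ε).
  cd = 2 transitions (2 symbol, 0 ε)
  (cd)* = 6 transitions (2 symbol, 4 ε)
  acb = 3 transitions (3 symbol, 0 ε)
  (cd)* ∪ b ∪ a ∪ d ∪ acb = 22 transitions (8 symbol, 14 ε)

22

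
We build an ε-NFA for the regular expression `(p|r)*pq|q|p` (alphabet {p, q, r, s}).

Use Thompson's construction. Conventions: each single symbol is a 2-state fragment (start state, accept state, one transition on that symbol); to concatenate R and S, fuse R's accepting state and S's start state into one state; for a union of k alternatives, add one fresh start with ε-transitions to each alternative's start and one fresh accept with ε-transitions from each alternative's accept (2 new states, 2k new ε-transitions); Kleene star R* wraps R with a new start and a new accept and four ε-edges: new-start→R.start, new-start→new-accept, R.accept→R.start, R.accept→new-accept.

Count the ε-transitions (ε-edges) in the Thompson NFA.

Bottom-up over the parse tree:
Each of the 6 symbol leaves contributes 0 ε-transitions.
  p|r — 4 ε-transitions
  (p|r)* — 8 ε-transitions
  (p|r)*pq — 8 ε-transitions
  (p|r)*pq|q|p — 14 ε-transitions

14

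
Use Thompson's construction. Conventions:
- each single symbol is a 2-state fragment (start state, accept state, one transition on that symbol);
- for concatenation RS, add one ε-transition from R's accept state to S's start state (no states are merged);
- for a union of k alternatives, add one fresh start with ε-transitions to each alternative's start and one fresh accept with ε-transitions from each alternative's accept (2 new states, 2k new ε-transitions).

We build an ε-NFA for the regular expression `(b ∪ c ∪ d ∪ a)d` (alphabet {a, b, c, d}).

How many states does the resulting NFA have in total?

Building bottom-up:
Each of the 5 symbol leaves contributes a 2-state fragment.
  b ∪ c ∪ d ∪ a — 10 states
  (b ∪ c ∪ d ∪ a)d — 12 states

12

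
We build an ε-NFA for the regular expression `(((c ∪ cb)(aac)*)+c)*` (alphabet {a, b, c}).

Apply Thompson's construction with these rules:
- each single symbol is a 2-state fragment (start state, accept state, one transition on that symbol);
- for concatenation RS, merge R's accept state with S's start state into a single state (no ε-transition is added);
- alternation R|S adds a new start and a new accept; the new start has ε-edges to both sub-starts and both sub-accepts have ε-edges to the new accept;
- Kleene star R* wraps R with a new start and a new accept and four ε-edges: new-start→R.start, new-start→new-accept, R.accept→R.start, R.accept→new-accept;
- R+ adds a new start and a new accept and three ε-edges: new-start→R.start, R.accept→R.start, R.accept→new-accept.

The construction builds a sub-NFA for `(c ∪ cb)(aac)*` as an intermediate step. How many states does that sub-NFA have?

Fragment for `(c ∪ cb)(aac)*`:
Each of the 6 symbol leaves contributes a 2-state fragment.
  cb → 3 states
  c ∪ cb → 7 states
  aac → 4 states
  (aac)* → 6 states
  (c ∪ cb)(aac)* → 12 states

12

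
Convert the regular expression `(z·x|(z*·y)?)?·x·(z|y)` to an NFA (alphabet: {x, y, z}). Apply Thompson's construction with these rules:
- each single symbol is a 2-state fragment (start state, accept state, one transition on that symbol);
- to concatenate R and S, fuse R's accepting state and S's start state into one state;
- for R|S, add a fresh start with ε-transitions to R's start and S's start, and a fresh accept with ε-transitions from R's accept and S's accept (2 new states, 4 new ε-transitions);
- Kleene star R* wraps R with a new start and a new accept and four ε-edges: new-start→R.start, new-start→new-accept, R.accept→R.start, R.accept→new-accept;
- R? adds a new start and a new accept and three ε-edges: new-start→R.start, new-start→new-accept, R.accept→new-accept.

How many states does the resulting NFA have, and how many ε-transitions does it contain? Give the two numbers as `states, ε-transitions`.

Recursing over subexpressions:
Each of the 7 symbol leaves contributes 2 states and 0 ε-transitions.
  z·x — 3 states, 0 ε-transitions
  z* — 4 states, 4 ε-transitions
  z*·y — 5 states, 4 ε-transitions
  (z*·y)? — 7 states, 7 ε-transitions
  z·x|(z*·y)? — 12 states, 11 ε-transitions
  (z·x|(z*·y)?)? — 14 states, 14 ε-transitions
  z|y — 6 states, 4 ε-transitions
  (z·x|(z*·y)?)?·x·(z|y) — 20 states, 18 ε-transitions

20, 18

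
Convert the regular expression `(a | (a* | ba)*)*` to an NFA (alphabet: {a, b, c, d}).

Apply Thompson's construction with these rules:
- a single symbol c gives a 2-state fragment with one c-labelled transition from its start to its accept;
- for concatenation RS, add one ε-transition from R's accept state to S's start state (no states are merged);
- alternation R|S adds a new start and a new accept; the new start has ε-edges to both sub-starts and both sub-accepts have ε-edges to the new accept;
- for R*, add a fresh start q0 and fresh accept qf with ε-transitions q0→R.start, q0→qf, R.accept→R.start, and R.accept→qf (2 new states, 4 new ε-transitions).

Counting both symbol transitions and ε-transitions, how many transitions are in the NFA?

Per subexpression:
Each of the 4 symbol leaves contributes 1 transition (1 symbol, 0 ε).
  a* — 5 transitions (1 symbol, 4 ε)
  ba — 3 transitions (2 symbol, 1 ε)
  a* | ba — 12 transitions (3 symbol, 9 ε)
  (a* | ba)* — 16 transitions (3 symbol, 13 ε)
  a | (a* | ba)* — 21 transitions (4 symbol, 17 ε)
  (a | (a* | ba)*)* — 25 transitions (4 symbol, 21 ε)

25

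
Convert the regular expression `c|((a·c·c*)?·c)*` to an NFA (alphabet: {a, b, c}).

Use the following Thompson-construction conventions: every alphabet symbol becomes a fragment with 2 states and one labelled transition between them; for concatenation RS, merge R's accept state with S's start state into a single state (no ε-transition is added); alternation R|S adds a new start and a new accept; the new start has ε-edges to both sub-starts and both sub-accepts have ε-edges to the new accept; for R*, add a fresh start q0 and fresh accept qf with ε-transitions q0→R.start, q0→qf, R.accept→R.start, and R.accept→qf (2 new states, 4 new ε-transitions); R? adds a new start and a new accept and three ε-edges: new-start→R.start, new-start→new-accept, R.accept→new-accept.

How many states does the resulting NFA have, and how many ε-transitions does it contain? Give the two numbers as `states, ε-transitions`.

Bottom-up over the parse tree:
Each of the 5 symbol leaves contributes 2 states and 0 ε-transitions.
  c* = 4 states, 4 ε-transitions
  a·c·c* = 6 states, 4 ε-transitions
  (a·c·c*)? = 8 states, 7 ε-transitions
  (a·c·c*)?·c = 9 states, 7 ε-transitions
  ((a·c·c*)?·c)* = 11 states, 11 ε-transitions
  c|((a·c·c*)?·c)* = 15 states, 15 ε-transitions

15, 15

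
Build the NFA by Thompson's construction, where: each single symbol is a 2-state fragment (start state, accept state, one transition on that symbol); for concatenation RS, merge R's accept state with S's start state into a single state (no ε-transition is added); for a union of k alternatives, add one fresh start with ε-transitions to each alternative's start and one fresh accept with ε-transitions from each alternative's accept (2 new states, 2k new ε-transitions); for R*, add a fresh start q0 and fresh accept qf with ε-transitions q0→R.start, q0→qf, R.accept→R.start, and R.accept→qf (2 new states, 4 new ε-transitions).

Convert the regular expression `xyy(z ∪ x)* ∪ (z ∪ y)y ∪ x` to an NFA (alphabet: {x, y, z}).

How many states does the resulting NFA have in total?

Building bottom-up:
Each of the 9 symbol leaves contributes a 2-state fragment.
  z ∪ x = 6 states
  (z ∪ x)* = 8 states
  xyy(z ∪ x)* = 11 states
  z ∪ y = 6 states
  (z ∪ y)y = 7 states
  xyy(z ∪ x)* ∪ (z ∪ y)y ∪ x = 22 states

22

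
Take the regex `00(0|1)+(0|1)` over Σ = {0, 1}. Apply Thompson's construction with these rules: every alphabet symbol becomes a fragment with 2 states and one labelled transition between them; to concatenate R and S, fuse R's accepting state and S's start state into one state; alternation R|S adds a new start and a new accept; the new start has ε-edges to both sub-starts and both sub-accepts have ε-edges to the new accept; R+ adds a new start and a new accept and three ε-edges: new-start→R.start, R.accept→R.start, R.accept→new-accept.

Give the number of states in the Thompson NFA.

15

Recursing over subexpressions:
Each of the 6 symbol leaves contributes a 2-state fragment.
  0|1 → 6 states
  (0|1)+ → 8 states
  0|1 → 6 states
  00(0|1)+(0|1) → 15 states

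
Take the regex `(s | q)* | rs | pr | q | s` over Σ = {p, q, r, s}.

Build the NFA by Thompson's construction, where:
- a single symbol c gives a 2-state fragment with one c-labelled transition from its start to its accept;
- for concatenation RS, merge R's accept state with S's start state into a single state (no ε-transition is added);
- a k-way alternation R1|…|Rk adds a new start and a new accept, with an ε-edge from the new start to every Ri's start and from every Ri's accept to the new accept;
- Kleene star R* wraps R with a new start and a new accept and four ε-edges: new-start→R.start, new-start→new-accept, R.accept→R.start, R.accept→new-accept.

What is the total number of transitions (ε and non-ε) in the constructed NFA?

26

Bottom-up over the parse tree:
Each of the 8 symbol leaves contributes 1 transition (1 symbol, 0 ε).
  s | q → 6 transitions (2 symbol, 4 ε)
  (s | q)* → 10 transitions (2 symbol, 8 ε)
  rs → 2 transitions (2 symbol, 0 ε)
  pr → 2 transitions (2 symbol, 0 ε)
  (s | q)* | rs | pr | q | s → 26 transitions (8 symbol, 18 ε)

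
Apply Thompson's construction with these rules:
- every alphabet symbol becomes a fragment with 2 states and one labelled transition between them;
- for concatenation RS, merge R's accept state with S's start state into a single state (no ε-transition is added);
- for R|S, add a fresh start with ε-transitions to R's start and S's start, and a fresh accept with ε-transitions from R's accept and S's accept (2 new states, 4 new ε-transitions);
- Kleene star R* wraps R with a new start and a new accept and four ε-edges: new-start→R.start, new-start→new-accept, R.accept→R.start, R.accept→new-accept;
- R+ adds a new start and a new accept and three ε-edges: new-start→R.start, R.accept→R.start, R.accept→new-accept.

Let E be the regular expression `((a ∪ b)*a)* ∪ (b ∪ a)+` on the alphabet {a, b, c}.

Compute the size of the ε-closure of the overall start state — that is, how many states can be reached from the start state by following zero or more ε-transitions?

Compute the ε-closure size of each fragment's start state recursively; a symbol fragment's start has no outgoing ε-edge, so its closure is just itself (size 1).
  a ∪ b → new start ε-reaches every alternative's start; none of them accept ε, so the new accept is not reached: |closure| = 1 + 1 + 1 = 3
  (a ∪ b)* → the star's fresh start ε-reaches both the body's start and the fresh accept: |closure| = 2 + 3 = 5
  (a ∪ b)*a → |closure| = 5 + (1−1) = 5 (closure spills across the concat boundary because the left factor accepts ε)
  ((a ∪ b)*a)* → the star's fresh start ε-reaches both the body's start and the fresh accept: |closure| = 2 + 5 = 7
  b ∪ a → |closure| = 1 + 1 + 1 = 3 (the new accept is not ε-reachable since no branch accepts ε)
  (b ∪ a)+ → new start ε-reaches only the body's start; the new accept needs a symbol first: |closure| = 1 + 3 = 4
  ((a ∪ b)*a)* ∪ (b ∪ a)+ → |closure| = 1 (new start) + (7 + 4) + 1 (new accept, since some branch ε-reaches its own accept) = 13

13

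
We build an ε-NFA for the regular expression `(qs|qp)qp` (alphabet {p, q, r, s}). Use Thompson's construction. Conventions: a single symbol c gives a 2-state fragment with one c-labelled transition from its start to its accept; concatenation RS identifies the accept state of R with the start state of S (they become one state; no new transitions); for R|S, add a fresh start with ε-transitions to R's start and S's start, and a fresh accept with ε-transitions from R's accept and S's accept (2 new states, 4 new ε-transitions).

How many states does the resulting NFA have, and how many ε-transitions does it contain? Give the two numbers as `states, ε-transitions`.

10, 4

Recursing over subexpressions:
Each of the 6 symbol leaves contributes 2 states and 0 ε-transitions.
  qs : 3 states, 0 ε-transitions
  qp : 3 states, 0 ε-transitions
  qs|qp : 8 states, 4 ε-transitions
  (qs|qp)qp : 10 states, 4 ε-transitions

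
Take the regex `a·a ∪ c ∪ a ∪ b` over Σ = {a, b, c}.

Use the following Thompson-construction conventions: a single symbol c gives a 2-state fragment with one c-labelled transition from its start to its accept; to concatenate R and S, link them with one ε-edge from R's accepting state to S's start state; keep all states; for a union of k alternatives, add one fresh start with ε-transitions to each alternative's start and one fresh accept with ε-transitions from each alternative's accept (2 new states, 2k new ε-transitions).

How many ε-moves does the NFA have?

9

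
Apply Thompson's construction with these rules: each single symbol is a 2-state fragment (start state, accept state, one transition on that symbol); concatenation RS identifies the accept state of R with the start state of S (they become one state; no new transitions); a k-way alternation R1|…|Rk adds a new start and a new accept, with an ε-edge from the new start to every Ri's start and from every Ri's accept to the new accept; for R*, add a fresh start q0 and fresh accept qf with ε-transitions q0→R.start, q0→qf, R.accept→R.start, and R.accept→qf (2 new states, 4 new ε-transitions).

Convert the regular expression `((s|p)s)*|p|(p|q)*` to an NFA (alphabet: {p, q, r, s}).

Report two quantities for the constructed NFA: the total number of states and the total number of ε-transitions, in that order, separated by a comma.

21, 22

Building bottom-up:
Each of the 6 symbol leaves contributes 2 states and 0 ε-transitions.
  s|p → 6 states, 4 ε-transitions
  (s|p)s → 7 states, 4 ε-transitions
  ((s|p)s)* → 9 states, 8 ε-transitions
  p|q → 6 states, 4 ε-transitions
  (p|q)* → 8 states, 8 ε-transitions
  ((s|p)s)*|p|(p|q)* → 21 states, 22 ε-transitions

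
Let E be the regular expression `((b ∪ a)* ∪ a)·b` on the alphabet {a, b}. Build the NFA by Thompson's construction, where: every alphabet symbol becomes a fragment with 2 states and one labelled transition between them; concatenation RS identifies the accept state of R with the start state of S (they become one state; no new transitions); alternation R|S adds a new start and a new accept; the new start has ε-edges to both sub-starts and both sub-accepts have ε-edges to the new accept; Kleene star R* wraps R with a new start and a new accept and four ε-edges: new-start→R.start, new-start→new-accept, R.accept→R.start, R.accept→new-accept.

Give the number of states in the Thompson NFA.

13

Bottom-up over the parse tree:
Each of the 4 symbol leaves contributes a 2-state fragment.
  b ∪ a : 6 states
  (b ∪ a)* : 8 states
  (b ∪ a)* ∪ a : 12 states
  ((b ∪ a)* ∪ a)·b : 13 states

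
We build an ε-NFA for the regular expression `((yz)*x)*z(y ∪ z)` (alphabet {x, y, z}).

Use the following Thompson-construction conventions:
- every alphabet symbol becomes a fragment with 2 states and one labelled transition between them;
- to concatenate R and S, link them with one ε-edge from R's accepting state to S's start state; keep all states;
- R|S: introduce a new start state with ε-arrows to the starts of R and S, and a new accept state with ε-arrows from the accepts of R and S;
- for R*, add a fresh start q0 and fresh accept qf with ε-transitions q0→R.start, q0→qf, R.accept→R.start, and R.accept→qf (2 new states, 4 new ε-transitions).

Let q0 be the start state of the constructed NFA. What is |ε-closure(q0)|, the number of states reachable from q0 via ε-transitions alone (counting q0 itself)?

7

Let C(F) = |ε-closure(F.start)| within fragment F, and note whether F accepts ε. Symbol fragments have C = 1 and do not accept ε. Then:
  yz — same as the first factor's closure: |closure| = 1
  (yz)* — the star's fresh start ε-reaches both the body's start and the fresh accept: |closure| = 2 + 1 = 3
  (yz)*x — the left operand accepts ε, so the closure extends into the next operand (via the concat ε-link); |closure| = 3 + 1 = 4
  ((yz)*x)* — the star's fresh start ε-reaches both the body's start and the fresh accept: |closure| = 2 + 4 = 6
  y ∪ z — |closure| = 1 + 1 + 1 = 3 (the new accept is not ε-reachable since no branch accepts ε)
  ((yz)*x)*z(y ∪ z) — the left operand accepts ε, so the closure extends into the next operand (via the concat ε-link); |closure| = 6 + 1 = 7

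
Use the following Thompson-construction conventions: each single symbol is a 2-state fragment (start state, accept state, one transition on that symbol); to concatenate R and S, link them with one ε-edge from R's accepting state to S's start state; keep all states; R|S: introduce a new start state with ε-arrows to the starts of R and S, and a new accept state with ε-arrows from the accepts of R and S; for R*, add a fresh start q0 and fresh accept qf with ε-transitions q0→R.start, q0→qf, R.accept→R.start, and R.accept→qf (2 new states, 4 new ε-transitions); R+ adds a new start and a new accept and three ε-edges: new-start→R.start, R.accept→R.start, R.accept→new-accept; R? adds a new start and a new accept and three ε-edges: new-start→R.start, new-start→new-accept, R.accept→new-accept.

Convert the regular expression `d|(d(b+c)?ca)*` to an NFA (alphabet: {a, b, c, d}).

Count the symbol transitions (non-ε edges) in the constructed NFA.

6

Per subexpression:
Each of the 6 symbol leaves contributes exactly 1 symbol transition.
  b+ — 1 symbol transition
  b+c — 2 symbol transitions
  (b+c)? — 2 symbol transitions
  d(b+c)?ca — 5 symbol transitions
  (d(b+c)?ca)* — 5 symbol transitions
  d|(d(b+c)?ca)* — 6 symbol transitions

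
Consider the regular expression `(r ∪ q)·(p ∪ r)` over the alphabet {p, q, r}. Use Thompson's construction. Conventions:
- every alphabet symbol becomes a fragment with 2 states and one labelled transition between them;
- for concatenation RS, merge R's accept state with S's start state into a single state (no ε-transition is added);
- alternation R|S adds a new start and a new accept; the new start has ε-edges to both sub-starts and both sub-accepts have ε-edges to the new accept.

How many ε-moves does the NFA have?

Building bottom-up:
Each of the 4 symbol leaves contributes 0 ε-transitions.
  r ∪ q — 4 ε-transitions
  p ∪ r — 4 ε-transitions
  (r ∪ q)·(p ∪ r) — 8 ε-transitions

8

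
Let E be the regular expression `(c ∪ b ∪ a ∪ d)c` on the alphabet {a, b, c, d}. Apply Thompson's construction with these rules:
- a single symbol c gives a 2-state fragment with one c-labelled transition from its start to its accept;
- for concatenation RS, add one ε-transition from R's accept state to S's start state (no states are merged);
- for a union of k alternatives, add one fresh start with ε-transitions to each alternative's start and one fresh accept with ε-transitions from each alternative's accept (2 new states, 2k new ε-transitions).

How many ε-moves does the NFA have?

Per subexpression:
Each of the 5 symbol leaves contributes 0 ε-transitions.
  c ∪ b ∪ a ∪ d → 8 ε-transitions
  (c ∪ b ∪ a ∪ d)c → 9 ε-transitions

9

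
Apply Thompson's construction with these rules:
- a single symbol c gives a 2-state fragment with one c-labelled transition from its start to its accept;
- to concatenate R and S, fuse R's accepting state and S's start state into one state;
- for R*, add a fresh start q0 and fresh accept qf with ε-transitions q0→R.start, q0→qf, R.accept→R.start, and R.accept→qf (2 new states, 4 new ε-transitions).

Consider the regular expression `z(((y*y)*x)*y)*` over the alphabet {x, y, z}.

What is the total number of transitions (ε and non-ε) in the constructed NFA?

21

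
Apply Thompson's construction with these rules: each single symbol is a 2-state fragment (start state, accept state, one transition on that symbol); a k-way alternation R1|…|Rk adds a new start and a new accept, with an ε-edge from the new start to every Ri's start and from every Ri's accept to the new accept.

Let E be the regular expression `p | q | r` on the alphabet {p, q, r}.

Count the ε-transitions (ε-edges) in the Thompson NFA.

Bottom-up over the parse tree:
Each of the 3 symbol leaves contributes 0 ε-transitions.
  p | q | r → 6 ε-transitions

6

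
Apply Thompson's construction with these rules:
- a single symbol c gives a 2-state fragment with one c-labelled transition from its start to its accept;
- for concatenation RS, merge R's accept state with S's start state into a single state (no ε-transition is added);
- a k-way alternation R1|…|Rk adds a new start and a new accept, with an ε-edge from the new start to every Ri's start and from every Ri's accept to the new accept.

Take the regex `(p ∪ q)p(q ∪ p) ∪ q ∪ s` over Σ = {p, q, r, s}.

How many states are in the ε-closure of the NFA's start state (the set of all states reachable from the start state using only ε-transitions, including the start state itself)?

Let C(F) = |ε-closure(F.start)| within fragment F, and note whether F accepts ε. Symbol fragments have C = 1 and do not accept ε. Then:
  p ∪ q — new start ε-reaches every alternative's start; none of them accept ε, so the new accept is not reached: C = 1 + 1 + 1 = 3
  q ∪ p — new start ε-reaches every alternative's start; none of them accept ε, so the new accept is not reached: C = 1 + 1 + 1 = 3
  (p ∪ q)p(q ∪ p) — C equals the left operand's closure size = 3 (its accept is not ε-reachable, so the closure stops there)
  (p ∪ q)p(q ∪ p) ∪ q ∪ s — C = 1 + 3 + 1 + 1 = 6 (the new accept is not ε-reachable since no branch accepts ε)

6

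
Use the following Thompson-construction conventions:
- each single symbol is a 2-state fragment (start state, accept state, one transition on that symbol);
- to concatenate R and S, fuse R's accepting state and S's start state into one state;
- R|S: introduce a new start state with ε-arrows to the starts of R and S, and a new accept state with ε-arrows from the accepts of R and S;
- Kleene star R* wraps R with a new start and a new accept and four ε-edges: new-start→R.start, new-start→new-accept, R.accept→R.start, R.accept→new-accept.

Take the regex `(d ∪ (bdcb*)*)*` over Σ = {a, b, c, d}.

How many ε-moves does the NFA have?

Building bottom-up:
Each of the 5 symbol leaves contributes 0 ε-transitions.
  b* = 4 ε-transitions
  bdcb* = 4 ε-transitions
  (bdcb*)* = 8 ε-transitions
  d ∪ (bdcb*)* = 12 ε-transitions
  (d ∪ (bdcb*)*)* = 16 ε-transitions

16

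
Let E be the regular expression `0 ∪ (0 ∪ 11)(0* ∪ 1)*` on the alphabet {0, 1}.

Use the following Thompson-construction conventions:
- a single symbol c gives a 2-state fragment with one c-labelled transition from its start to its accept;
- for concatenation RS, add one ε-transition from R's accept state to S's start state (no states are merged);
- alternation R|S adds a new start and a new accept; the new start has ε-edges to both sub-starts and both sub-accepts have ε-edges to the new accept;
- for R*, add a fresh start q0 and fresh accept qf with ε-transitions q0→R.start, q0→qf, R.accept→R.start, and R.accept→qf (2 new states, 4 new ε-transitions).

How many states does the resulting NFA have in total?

22

Per subexpression:
Each of the 6 symbol leaves contributes a 2-state fragment.
  11 : 4 states
  0 ∪ 11 : 8 states
  0* : 4 states
  0* ∪ 1 : 8 states
  (0* ∪ 1)* : 10 states
  (0 ∪ 11)(0* ∪ 1)* : 18 states
  0 ∪ (0 ∪ 11)(0* ∪ 1)* : 22 states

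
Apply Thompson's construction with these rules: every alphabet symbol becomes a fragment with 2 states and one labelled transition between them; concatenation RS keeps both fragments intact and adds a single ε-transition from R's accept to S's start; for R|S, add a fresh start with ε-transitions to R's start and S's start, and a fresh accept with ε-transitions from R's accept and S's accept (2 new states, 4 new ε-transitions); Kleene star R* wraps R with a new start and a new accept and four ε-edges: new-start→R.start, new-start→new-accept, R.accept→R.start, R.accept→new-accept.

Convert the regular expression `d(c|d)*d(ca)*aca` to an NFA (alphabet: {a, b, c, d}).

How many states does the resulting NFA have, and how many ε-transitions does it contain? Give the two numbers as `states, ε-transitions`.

Per subexpression:
Each of the 9 symbol leaves contributes 2 states and 0 ε-transitions.
  c|d : 6 states, 4 ε-transitions
  (c|d)* : 8 states, 8 ε-transitions
  ca : 4 states, 1 ε-transition
  (ca)* : 6 states, 5 ε-transitions
  d(c|d)*d(ca)*aca : 24 states, 19 ε-transitions

24, 19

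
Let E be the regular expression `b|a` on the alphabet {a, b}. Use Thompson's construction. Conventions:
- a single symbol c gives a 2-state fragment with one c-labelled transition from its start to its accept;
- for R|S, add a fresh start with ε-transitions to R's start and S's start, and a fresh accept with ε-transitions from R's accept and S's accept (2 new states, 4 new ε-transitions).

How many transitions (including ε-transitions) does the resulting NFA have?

6

Building bottom-up:
Each of the 2 symbol leaves contributes 1 transition (1 symbol, 0 ε).
  b|a — 6 transitions (2 symbol, 4 ε)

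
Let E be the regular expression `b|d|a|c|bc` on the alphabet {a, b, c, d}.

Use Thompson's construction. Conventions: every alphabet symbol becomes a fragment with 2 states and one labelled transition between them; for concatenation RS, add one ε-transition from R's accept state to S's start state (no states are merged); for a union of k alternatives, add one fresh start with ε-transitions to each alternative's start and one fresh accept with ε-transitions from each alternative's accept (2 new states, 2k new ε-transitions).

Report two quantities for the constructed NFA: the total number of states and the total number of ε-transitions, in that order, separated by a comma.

Per subexpression:
Each of the 6 symbol leaves contributes 2 states and 0 ε-transitions.
  bc — 4 states, 1 ε-transition
  b|d|a|c|bc — 14 states, 11 ε-transitions

14, 11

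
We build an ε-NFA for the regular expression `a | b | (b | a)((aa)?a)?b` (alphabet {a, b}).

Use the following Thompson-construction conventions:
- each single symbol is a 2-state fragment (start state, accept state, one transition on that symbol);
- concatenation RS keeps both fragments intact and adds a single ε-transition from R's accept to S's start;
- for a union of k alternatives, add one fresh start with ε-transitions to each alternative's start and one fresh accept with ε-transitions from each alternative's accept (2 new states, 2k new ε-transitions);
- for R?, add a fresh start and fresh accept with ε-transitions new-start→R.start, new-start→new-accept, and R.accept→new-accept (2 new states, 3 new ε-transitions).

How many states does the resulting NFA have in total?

24

Building bottom-up:
Each of the 8 symbol leaves contributes a 2-state fragment.
  b | a — 6 states
  aa — 4 states
  (aa)? — 6 states
  (aa)?a — 8 states
  ((aa)?a)? — 10 states
  (b | a)((aa)?a)?b — 18 states
  a | b | (b | a)((aa)?a)?b — 24 states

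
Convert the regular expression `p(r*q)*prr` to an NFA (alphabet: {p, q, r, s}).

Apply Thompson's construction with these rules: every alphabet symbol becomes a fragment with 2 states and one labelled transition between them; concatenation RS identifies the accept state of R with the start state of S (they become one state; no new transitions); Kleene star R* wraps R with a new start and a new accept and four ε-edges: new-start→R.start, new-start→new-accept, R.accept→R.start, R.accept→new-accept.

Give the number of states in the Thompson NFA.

Per subexpression:
Each of the 6 symbol leaves contributes a 2-state fragment.
  r* — 4 states
  r*q — 5 states
  (r*q)* — 7 states
  p(r*q)*prr — 11 states

11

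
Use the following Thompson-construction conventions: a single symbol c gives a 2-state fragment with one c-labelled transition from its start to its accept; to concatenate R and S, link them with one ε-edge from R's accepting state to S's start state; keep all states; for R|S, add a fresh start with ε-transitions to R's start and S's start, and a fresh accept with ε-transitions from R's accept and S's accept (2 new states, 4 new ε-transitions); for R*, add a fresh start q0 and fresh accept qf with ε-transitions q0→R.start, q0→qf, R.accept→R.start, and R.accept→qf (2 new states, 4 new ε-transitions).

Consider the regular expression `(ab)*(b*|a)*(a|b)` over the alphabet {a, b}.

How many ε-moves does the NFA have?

23

Recursing over subexpressions:
Each of the 6 symbol leaves contributes 0 ε-transitions.
  ab : 1 ε-transition
  (ab)* : 5 ε-transitions
  b* : 4 ε-transitions
  b*|a : 8 ε-transitions
  (b*|a)* : 12 ε-transitions
  a|b : 4 ε-transitions
  (ab)*(b*|a)*(a|b) : 23 ε-transitions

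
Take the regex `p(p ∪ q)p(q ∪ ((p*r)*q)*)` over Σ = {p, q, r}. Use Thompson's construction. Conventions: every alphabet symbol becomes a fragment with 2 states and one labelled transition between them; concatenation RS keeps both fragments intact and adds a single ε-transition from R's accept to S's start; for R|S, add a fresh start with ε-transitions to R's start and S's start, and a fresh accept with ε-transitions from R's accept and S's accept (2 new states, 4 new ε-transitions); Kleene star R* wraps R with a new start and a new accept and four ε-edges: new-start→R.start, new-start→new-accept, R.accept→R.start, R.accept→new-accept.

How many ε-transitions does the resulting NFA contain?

Per subexpression:
Each of the 8 symbol leaves contributes 0 ε-transitions.
  p ∪ q = 4 ε-transitions
  p* = 4 ε-transitions
  p*r = 5 ε-transitions
  (p*r)* = 9 ε-transitions
  (p*r)*q = 10 ε-transitions
  ((p*r)*q)* = 14 ε-transitions
  q ∪ ((p*r)*q)* = 18 ε-transitions
  p(p ∪ q)p(q ∪ ((p*r)*q)*) = 25 ε-transitions

25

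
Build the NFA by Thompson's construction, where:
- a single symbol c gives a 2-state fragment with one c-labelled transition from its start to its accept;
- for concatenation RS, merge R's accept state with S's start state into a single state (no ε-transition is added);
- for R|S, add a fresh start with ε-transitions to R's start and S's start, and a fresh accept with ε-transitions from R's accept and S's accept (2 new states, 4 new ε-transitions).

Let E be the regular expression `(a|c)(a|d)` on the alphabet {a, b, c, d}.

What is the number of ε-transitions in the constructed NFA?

By structural recursion:
Each of the 4 symbol leaves contributes 0 ε-transitions.
  a|c → 4 ε-transitions
  a|d → 4 ε-transitions
  (a|c)(a|d) → 8 ε-transitions

8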